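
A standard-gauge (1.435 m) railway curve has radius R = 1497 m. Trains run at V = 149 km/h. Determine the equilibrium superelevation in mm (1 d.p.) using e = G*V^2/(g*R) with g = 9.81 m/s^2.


Convert speed: V = 149 / 3.6 = 41.3889 m/s
Apply formula: e = 1.435 * 41.3889^2 / (9.81 * 1497)
e = 1.435 * 1713.0401 / 14685.57
e = 0.16739 m = 167.4 mm

167.4


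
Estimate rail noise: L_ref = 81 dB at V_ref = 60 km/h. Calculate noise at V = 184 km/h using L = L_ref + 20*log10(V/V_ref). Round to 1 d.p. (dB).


V/V_ref = 184 / 60 = 3.066667
log10(3.066667) = 0.486667
20 * 0.486667 = 9.7333
L = 81 + 9.7333 = 90.7 dB

90.7


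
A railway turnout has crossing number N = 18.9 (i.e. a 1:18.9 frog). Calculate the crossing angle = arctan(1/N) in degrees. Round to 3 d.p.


1/N = 1/18.9 = 0.05291
angle = arctan(0.05291) = 0.052861 rad
angle = 0.052861 * 180/pi = 3.029 degrees

3.029


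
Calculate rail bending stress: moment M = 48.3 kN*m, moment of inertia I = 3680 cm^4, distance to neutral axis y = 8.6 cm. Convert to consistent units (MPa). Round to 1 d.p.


Convert units:
M = 48.3 kN*m = 48300000 N*mm
y = 8.6 cm = 86 mm
I = 3680 cm^4 = 36800000 mm^4
sigma = 48300000 * 86 / 36800000
sigma = 112.9 MPa

112.9


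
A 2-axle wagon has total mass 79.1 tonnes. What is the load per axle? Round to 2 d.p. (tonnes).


Load per axle = total weight / number of axles
Load = 79.1 / 2
Load = 39.55 tonnes

39.55


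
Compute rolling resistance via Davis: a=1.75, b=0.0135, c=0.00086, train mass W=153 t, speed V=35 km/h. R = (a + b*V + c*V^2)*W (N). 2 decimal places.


b*V = 0.0135 * 35 = 0.4725
c*V^2 = 0.00086 * 1225 = 1.0535
R_per_t = 1.75 + 0.4725 + 1.0535 = 3.276 N/t
R_total = 3.276 * 153 = 501.23 N

501.23


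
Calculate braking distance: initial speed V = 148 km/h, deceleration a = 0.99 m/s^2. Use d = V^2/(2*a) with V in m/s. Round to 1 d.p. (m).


Convert speed: V = 148 / 3.6 = 41.1111 m/s
V^2 = 1690.1235
d = 1690.1235 / (2 * 0.99)
d = 1690.1235 / 1.98
d = 853.6 m

853.6


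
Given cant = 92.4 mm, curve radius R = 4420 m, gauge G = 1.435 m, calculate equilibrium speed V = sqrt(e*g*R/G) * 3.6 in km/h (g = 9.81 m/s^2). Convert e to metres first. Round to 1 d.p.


Convert cant: e = 92.4 mm = 0.0924 m
V_ms = sqrt(0.0924 * 9.81 * 4420 / 1.435)
V_ms = sqrt(2791.973854) = 52.8391 m/s
V = 52.8391 * 3.6 = 190.2 km/h

190.2


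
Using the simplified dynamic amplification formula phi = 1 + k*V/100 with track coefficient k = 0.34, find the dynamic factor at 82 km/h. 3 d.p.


phi = 1 + k * V / 100
phi = 1 + 0.34 * 82 / 100
phi = 1 + 0.2788
phi = 1.279

1.279


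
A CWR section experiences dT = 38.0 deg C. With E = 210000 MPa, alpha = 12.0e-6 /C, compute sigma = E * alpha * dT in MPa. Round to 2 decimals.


sigma = E * alpha * dT
sigma = 210000 * 12.0e-6 * 38.0
sigma = 2.52 * 38.0
sigma = 95.76 MPa

95.76


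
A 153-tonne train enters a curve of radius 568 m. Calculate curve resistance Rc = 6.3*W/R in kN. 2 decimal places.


Rc = 6.3 * W / R
Rc = 6.3 * 153 / 568
Rc = 963.9 / 568
Rc = 1.70 kN

1.70


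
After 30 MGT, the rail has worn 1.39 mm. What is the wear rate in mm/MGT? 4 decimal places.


Wear rate = total wear / cumulative tonnage
Rate = 1.39 / 30
Rate = 0.0463 mm/MGT

0.0463


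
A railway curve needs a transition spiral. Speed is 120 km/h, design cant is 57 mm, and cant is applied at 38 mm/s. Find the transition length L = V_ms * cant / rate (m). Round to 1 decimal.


Convert speed: V = 120 / 3.6 = 33.3333 m/s
L = 33.3333 * 57 / 38
L = 1900.0 / 38
L = 50.0 m

50.0


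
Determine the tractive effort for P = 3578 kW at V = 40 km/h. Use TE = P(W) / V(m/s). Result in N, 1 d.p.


Convert: P = 3578 kW = 3578000 W
V = 40 / 3.6 = 11.1111 m/s
TE = 3578000 / 11.1111
TE = 322020.0 N

322020.0


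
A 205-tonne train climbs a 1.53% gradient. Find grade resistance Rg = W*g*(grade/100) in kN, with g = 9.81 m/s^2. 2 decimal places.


Rg = W * 9.81 * grade / 100
Rg = 205 * 9.81 * 1.53 / 100
Rg = 2011.05 * 0.0153
Rg = 30.77 kN

30.77


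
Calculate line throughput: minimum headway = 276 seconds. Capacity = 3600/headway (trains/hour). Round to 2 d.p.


Capacity = 3600 / headway
Capacity = 3600 / 276
Capacity = 13.04 trains/hour

13.04


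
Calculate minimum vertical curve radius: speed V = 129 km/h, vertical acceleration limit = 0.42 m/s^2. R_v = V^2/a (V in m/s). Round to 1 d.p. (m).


Convert speed: V = 129 / 3.6 = 35.8333 m/s
V^2 = 1284.0278 m^2/s^2
R_v = 1284.0278 / 0.42
R_v = 3057.2 m

3057.2


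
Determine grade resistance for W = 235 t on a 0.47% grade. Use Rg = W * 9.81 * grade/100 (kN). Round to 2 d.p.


Rg = W * 9.81 * grade / 100
Rg = 235 * 9.81 * 0.47 / 100
Rg = 2305.35 * 0.0047
Rg = 10.84 kN

10.84


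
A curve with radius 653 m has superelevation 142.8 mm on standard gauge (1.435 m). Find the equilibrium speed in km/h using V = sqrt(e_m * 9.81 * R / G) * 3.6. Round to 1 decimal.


Convert cant: e = 142.8 mm = 0.1428 m
V_ms = sqrt(0.1428 * 9.81 * 653 / 1.435)
V_ms = sqrt(637.468156) = 25.2481 m/s
V = 25.2481 * 3.6 = 90.9 km/h

90.9


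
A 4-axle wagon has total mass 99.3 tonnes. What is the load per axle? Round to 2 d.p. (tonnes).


Load per axle = total weight / number of axles
Load = 99.3 / 4
Load = 24.83 tonnes

24.83


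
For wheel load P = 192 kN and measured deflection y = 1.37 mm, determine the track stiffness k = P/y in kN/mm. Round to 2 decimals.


Track stiffness k = P / y
k = 192 / 1.37
k = 140.15 kN/mm

140.15


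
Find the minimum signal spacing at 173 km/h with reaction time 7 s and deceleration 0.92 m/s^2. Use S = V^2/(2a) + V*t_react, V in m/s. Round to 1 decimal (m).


V = 173 / 3.6 = 48.0556 m/s
Braking distance = 48.0556^2 / (2*0.92) = 1255.0741 m
Sighting distance = 48.0556 * 7 = 336.3889 m
S = 1255.0741 + 336.3889 = 1591.5 m

1591.5


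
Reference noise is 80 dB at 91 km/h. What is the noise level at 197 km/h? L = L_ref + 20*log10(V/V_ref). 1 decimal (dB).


V/V_ref = 197 / 91 = 2.164835
log10(2.164835) = 0.335425
20 * 0.335425 = 6.7085
L = 80 + 6.7085 = 86.7 dB

86.7


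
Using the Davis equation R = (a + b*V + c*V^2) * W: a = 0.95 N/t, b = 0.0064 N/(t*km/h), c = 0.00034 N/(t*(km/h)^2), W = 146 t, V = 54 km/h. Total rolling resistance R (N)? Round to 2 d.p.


b*V = 0.0064 * 54 = 0.3456
c*V^2 = 0.00034 * 2916 = 0.99144
R_per_t = 0.95 + 0.3456 + 0.99144 = 2.28704 N/t
R_total = 2.28704 * 146 = 333.91 N

333.91


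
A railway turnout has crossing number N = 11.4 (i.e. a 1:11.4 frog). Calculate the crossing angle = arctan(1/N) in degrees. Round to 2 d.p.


1/N = 1/11.4 = 0.087719
angle = arctan(0.087719) = 0.087495 rad
angle = 0.087495 * 180/pi = 5.01 degrees

5.01


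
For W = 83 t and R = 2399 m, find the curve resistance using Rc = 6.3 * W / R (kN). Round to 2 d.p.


Rc = 6.3 * W / R
Rc = 6.3 * 83 / 2399
Rc = 522.9 / 2399
Rc = 0.22 kN

0.22


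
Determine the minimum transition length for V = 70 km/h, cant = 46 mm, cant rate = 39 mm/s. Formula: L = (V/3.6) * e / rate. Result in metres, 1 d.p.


Convert speed: V = 70 / 3.6 = 19.4444 m/s
L = 19.4444 * 46 / 39
L = 894.4444 / 39
L = 22.9 m

22.9


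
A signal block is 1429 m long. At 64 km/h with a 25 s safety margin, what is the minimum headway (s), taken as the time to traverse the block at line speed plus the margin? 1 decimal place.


V = 64 / 3.6 = 17.7778 m/s
Block traversal time = 1429 / 17.7778 = 80.3812 s
Headway = 80.3812 + 25
Headway = 105.4 s

105.4


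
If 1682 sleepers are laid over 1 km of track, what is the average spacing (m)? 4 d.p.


Spacing = 1000 m / number of sleepers
Spacing = 1000 / 1682
Spacing = 0.5945 m

0.5945


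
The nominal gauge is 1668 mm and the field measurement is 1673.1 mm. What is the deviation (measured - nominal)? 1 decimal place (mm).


Deviation = measured - nominal
Deviation = 1673.1 - 1668
Deviation = 5.1 mm

5.1


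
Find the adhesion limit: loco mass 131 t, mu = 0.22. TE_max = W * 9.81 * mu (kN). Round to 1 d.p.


TE_max = W * g * mu
TE_max = 131 * 9.81 * 0.22
TE_max = 1285.11 * 0.22
TE_max = 282.7 kN

282.7


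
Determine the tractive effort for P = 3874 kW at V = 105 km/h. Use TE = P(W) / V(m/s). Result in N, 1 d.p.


Convert: P = 3874 kW = 3874000 W
V = 105 / 3.6 = 29.1667 m/s
TE = 3874000 / 29.1667
TE = 132822.9 N

132822.9


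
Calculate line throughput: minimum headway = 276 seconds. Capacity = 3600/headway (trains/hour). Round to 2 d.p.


Capacity = 3600 / headway
Capacity = 3600 / 276
Capacity = 13.04 trains/hour

13.04


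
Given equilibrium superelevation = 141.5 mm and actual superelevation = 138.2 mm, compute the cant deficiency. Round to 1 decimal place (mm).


Cant deficiency = equilibrium cant - actual cant
CD = 141.5 - 138.2
CD = 3.3 mm

3.3


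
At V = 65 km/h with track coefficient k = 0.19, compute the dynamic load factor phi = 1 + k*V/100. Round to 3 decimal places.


phi = 1 + k * V / 100
phi = 1 + 0.19 * 65 / 100
phi = 1 + 0.1235
phi = 1.124

1.124


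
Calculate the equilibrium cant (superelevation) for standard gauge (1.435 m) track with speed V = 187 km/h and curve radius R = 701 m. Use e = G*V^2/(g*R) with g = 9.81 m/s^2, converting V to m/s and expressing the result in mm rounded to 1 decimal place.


Convert speed: V = 187 / 3.6 = 51.9444 m/s
Apply formula: e = 1.435 * 51.9444^2 / (9.81 * 701)
e = 1.435 * 2698.2253 / 6876.81
e = 0.563045 m = 563.0 mm

563.0


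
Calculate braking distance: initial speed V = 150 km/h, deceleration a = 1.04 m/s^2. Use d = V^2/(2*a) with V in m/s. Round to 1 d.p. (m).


Convert speed: V = 150 / 3.6 = 41.6667 m/s
V^2 = 1736.1111
d = 1736.1111 / (2 * 1.04)
d = 1736.1111 / 2.08
d = 834.7 m

834.7


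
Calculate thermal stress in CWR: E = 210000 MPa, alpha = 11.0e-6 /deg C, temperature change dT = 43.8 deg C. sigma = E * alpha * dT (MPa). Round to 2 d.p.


sigma = E * alpha * dT
sigma = 210000 * 11.0e-6 * 43.8
sigma = 2.31 * 43.8
sigma = 101.18 MPa

101.18


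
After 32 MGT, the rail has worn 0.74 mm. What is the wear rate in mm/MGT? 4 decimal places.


Wear rate = total wear / cumulative tonnage
Rate = 0.74 / 32
Rate = 0.0231 mm/MGT

0.0231


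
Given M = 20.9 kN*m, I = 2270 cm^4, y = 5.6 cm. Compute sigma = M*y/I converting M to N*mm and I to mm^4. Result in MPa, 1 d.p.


Convert units:
M = 20.9 kN*m = 20900000 N*mm
y = 5.6 cm = 56 mm
I = 2270 cm^4 = 22700000 mm^4
sigma = 20900000 * 56 / 22700000
sigma = 51.6 MPa

51.6


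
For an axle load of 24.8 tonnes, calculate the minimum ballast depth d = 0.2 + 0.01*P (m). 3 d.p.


d = 0.2 + 0.01 * 24.8
d = 0.2 + 0.248
d = 0.448 m

0.448


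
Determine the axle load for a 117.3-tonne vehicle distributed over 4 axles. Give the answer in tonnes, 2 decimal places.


Load per axle = total weight / number of axles
Load = 117.3 / 4
Load = 29.33 tonnes

29.33


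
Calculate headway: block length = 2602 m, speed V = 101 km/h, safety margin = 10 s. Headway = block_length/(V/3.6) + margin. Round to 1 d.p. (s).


V = 101 / 3.6 = 28.0556 m/s
Block traversal time = 2602 / 28.0556 = 92.7446 s
Headway = 92.7446 + 10
Headway = 102.7 s

102.7


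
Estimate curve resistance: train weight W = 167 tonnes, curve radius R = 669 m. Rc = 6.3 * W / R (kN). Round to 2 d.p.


Rc = 6.3 * W / R
Rc = 6.3 * 167 / 669
Rc = 1052.1 / 669
Rc = 1.57 kN

1.57


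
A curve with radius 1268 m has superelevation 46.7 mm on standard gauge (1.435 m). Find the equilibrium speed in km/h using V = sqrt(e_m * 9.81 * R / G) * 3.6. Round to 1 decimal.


Convert cant: e = 46.7 mm = 0.0467 m
V_ms = sqrt(0.0467 * 9.81 * 1268 / 1.435)
V_ms = sqrt(404.811872) = 20.1199 m/s
V = 20.1199 * 3.6 = 72.4 km/h

72.4


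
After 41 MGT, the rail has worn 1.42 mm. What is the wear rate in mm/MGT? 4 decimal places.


Wear rate = total wear / cumulative tonnage
Rate = 1.42 / 41
Rate = 0.0346 mm/MGT

0.0346


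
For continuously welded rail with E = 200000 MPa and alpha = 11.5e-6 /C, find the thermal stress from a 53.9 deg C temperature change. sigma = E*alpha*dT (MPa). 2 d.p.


sigma = E * alpha * dT
sigma = 200000 * 11.5e-6 * 53.9
sigma = 2.3 * 53.9
sigma = 123.97 MPa

123.97


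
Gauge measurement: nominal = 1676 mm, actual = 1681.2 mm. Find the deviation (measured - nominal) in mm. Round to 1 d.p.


Deviation = measured - nominal
Deviation = 1681.2 - 1676
Deviation = 5.2 mm

5.2


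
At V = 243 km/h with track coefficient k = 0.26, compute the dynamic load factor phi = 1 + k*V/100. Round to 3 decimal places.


phi = 1 + k * V / 100
phi = 1 + 0.26 * 243 / 100
phi = 1 + 0.6318
phi = 1.632

1.632


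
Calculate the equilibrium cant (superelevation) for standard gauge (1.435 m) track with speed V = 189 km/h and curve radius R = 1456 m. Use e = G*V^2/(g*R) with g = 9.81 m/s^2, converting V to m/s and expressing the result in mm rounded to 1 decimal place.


Convert speed: V = 189 / 3.6 = 52.5 m/s
Apply formula: e = 1.435 * 52.5^2 / (9.81 * 1456)
e = 1.435 * 2756.25 / 14283.36
e = 0.276911 m = 276.9 mm

276.9


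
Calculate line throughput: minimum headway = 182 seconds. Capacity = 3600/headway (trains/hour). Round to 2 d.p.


Capacity = 3600 / headway
Capacity = 3600 / 182
Capacity = 19.78 trains/hour

19.78


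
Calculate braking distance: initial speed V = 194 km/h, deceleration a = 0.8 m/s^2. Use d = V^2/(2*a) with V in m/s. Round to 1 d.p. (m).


Convert speed: V = 194 / 3.6 = 53.8889 m/s
V^2 = 2904.0123
d = 2904.0123 / (2 * 0.8)
d = 2904.0123 / 1.6
d = 1815.0 m

1815.0


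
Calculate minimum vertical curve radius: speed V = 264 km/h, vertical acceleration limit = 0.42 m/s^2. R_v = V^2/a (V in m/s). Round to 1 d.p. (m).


Convert speed: V = 264 / 3.6 = 73.3333 m/s
V^2 = 5377.7778 m^2/s^2
R_v = 5377.7778 / 0.42
R_v = 12804.2 m

12804.2


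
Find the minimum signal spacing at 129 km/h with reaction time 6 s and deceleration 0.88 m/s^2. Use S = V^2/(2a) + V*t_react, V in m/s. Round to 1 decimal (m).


V = 129 / 3.6 = 35.8333 m/s
Braking distance = 35.8333^2 / (2*0.88) = 729.5612 m
Sighting distance = 35.8333 * 6 = 215.0 m
S = 729.5612 + 215.0 = 944.6 m

944.6


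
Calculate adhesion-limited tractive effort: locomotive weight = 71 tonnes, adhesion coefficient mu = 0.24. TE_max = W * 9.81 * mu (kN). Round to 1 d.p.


TE_max = W * g * mu
TE_max = 71 * 9.81 * 0.24
TE_max = 696.51 * 0.24
TE_max = 167.2 kN

167.2


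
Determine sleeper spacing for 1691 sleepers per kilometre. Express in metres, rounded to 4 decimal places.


Spacing = 1000 m / number of sleepers
Spacing = 1000 / 1691
Spacing = 0.5914 m

0.5914


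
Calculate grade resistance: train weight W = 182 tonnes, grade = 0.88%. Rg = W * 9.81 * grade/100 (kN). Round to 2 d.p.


Rg = W * 9.81 * grade / 100
Rg = 182 * 9.81 * 0.88 / 100
Rg = 1785.42 * 0.0088
Rg = 15.71 kN

15.71


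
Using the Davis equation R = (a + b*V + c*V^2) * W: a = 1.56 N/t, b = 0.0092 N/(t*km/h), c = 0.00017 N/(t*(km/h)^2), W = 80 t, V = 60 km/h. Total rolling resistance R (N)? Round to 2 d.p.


b*V = 0.0092 * 60 = 0.552
c*V^2 = 0.00017 * 3600 = 0.612
R_per_t = 1.56 + 0.552 + 0.612 = 2.724 N/t
R_total = 2.724 * 80 = 217.92 N

217.92


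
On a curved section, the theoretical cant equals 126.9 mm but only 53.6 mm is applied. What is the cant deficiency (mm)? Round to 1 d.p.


Cant deficiency = equilibrium cant - actual cant
CD = 126.9 - 53.6
CD = 73.3 mm

73.3


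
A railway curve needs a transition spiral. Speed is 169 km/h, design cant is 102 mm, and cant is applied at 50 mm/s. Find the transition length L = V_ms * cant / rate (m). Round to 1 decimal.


Convert speed: V = 169 / 3.6 = 46.9444 m/s
L = 46.9444 * 102 / 50
L = 4788.3333 / 50
L = 95.8 m

95.8


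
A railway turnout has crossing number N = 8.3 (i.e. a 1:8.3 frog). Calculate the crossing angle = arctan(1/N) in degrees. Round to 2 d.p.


1/N = 1/8.3 = 0.120482
angle = arctan(0.120482) = 0.119904 rad
angle = 0.119904 * 180/pi = 6.87 degrees

6.87


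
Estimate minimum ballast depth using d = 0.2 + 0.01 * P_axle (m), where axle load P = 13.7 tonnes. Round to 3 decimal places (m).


d = 0.2 + 0.01 * 13.7
d = 0.2 + 0.137
d = 0.337 m

0.337


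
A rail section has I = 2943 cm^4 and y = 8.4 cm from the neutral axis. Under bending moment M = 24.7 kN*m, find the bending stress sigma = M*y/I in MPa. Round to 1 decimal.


Convert units:
M = 24.7 kN*m = 24700000 N*mm
y = 8.4 cm = 84 mm
I = 2943 cm^4 = 29430000 mm^4
sigma = 24700000 * 84 / 29430000
sigma = 70.5 MPa

70.5


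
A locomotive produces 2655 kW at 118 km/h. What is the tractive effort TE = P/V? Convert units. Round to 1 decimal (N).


Convert: P = 2655 kW = 2655000 W
V = 118 / 3.6 = 32.7778 m/s
TE = 2655000 / 32.7778
TE = 81000.0 N

81000.0


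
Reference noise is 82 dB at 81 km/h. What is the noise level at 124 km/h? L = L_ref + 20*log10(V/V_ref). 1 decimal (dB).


V/V_ref = 124 / 81 = 1.530864
log10(1.530864) = 0.184937
20 * 0.184937 = 3.6987
L = 82 + 3.6987 = 85.7 dB

85.7


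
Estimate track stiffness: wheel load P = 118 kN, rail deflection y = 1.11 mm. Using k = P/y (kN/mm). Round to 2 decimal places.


Track stiffness k = P / y
k = 118 / 1.11
k = 106.31 kN/mm

106.31


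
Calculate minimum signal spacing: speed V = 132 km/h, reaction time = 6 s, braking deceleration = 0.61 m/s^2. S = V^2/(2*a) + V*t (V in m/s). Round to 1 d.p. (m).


V = 132 / 3.6 = 36.6667 m/s
Braking distance = 36.6667^2 / (2*0.61) = 1102.0036 m
Sighting distance = 36.6667 * 6 = 220.0 m
S = 1102.0036 + 220.0 = 1322.0 m

1322.0


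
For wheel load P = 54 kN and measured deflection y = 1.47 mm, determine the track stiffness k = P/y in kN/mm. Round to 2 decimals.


Track stiffness k = P / y
k = 54 / 1.47
k = 36.73 kN/mm

36.73


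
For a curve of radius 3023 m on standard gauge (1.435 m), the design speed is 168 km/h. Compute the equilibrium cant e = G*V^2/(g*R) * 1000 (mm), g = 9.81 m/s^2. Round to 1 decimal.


Convert speed: V = 168 / 3.6 = 46.6667 m/s
Apply formula: e = 1.435 * 46.6667^2 / (9.81 * 3023)
e = 1.435 * 2177.7778 / 29655.63
e = 0.10538 m = 105.4 mm

105.4


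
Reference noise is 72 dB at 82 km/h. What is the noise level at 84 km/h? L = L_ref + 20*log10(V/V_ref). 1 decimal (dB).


V/V_ref = 84 / 82 = 1.02439
log10(1.02439) = 0.010465
20 * 0.010465 = 0.2093
L = 72 + 0.2093 = 72.2 dB

72.2


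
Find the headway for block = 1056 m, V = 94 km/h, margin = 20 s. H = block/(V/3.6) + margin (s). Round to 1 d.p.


V = 94 / 3.6 = 26.1111 m/s
Block traversal time = 1056 / 26.1111 = 40.4426 s
Headway = 40.4426 + 20
Headway = 60.4 s

60.4


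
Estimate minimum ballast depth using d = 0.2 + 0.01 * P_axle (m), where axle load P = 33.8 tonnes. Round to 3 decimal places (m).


d = 0.2 + 0.01 * 33.8
d = 0.2 + 0.338
d = 0.538 m

0.538


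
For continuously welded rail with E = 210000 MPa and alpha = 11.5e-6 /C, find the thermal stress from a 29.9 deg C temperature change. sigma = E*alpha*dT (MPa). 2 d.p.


sigma = E * alpha * dT
sigma = 210000 * 11.5e-6 * 29.9
sigma = 2.415 * 29.9
sigma = 72.21 MPa

72.21


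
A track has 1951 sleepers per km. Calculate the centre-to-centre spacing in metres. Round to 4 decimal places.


Spacing = 1000 m / number of sleepers
Spacing = 1000 / 1951
Spacing = 0.5126 m

0.5126


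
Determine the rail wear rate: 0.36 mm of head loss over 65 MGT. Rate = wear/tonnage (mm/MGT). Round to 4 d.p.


Wear rate = total wear / cumulative tonnage
Rate = 0.36 / 65
Rate = 0.0055 mm/MGT

0.0055


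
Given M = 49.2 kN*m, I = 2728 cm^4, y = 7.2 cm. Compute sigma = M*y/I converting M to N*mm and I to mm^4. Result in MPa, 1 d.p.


Convert units:
M = 49.2 kN*m = 49200000 N*mm
y = 7.2 cm = 72 mm
I = 2728 cm^4 = 27280000 mm^4
sigma = 49200000 * 72 / 27280000
sigma = 129.9 MPa

129.9


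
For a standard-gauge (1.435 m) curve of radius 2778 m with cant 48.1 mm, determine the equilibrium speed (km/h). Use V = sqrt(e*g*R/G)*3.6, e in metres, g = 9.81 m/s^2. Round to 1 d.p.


Convert cant: e = 48.1 mm = 0.0481 m
V_ms = sqrt(0.0481 * 9.81 * 2778 / 1.435)
V_ms = sqrt(913.470284) = 30.2237 m/s
V = 30.2237 * 3.6 = 108.8 km/h

108.8


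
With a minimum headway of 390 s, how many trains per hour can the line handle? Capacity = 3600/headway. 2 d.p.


Capacity = 3600 / headway
Capacity = 3600 / 390
Capacity = 9.23 trains/hour

9.23


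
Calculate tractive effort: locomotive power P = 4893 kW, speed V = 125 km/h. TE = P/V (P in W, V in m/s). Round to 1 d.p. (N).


Convert: P = 4893 kW = 4893000 W
V = 125 / 3.6 = 34.7222 m/s
TE = 4893000 / 34.7222
TE = 140918.4 N

140918.4


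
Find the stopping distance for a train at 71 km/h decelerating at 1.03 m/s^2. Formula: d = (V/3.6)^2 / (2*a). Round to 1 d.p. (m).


Convert speed: V = 71 / 3.6 = 19.7222 m/s
V^2 = 388.966
d = 388.966 / (2 * 1.03)
d = 388.966 / 2.06
d = 188.8 m

188.8


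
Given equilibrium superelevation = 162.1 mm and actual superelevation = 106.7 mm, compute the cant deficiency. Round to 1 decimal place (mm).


Cant deficiency = equilibrium cant - actual cant
CD = 162.1 - 106.7
CD = 55.4 mm

55.4


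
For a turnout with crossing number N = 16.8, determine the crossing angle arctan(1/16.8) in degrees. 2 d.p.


1/N = 1/16.8 = 0.059524
angle = arctan(0.059524) = 0.059454 rad
angle = 0.059454 * 180/pi = 3.41 degrees

3.41


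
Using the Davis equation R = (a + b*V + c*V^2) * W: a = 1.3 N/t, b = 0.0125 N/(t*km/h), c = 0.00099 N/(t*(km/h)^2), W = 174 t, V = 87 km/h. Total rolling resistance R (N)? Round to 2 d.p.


b*V = 0.0125 * 87 = 1.0875
c*V^2 = 0.00099 * 7569 = 7.49331
R_per_t = 1.3 + 1.0875 + 7.49331 = 9.88081 N/t
R_total = 9.88081 * 174 = 1719.26 N

1719.26


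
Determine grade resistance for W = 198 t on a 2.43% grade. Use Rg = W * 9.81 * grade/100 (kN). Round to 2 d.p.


Rg = W * 9.81 * grade / 100
Rg = 198 * 9.81 * 2.43 / 100
Rg = 1942.38 * 0.0243
Rg = 47.20 kN

47.20


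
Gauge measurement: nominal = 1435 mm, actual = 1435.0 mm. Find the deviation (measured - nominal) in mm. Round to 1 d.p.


Deviation = measured - nominal
Deviation = 1435.0 - 1435
Deviation = 0.0 mm

0.0


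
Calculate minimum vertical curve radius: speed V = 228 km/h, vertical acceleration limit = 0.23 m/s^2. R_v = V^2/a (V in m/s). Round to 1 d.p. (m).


Convert speed: V = 228 / 3.6 = 63.3333 m/s
V^2 = 4011.1111 m^2/s^2
R_v = 4011.1111 / 0.23
R_v = 17439.6 m

17439.6


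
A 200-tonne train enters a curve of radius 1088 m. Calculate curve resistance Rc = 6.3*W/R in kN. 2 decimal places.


Rc = 6.3 * W / R
Rc = 6.3 * 200 / 1088
Rc = 1260.0 / 1088
Rc = 1.16 kN

1.16


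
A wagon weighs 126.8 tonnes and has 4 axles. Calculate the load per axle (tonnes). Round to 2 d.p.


Load per axle = total weight / number of axles
Load = 126.8 / 4
Load = 31.70 tonnes

31.70


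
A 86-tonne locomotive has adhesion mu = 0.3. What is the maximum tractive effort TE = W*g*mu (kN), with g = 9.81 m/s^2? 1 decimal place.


TE_max = W * g * mu
TE_max = 86 * 9.81 * 0.3
TE_max = 843.66 * 0.3
TE_max = 253.1 kN

253.1


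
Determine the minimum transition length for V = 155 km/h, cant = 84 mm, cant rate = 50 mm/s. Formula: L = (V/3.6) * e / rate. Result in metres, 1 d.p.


Convert speed: V = 155 / 3.6 = 43.0556 m/s
L = 43.0556 * 84 / 50
L = 3616.6667 / 50
L = 72.3 m

72.3


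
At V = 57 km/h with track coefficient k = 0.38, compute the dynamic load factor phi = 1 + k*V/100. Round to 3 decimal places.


phi = 1 + k * V / 100
phi = 1 + 0.38 * 57 / 100
phi = 1 + 0.2166
phi = 1.217

1.217


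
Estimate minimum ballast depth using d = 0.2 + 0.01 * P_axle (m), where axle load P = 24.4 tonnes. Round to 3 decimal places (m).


d = 0.2 + 0.01 * 24.4
d = 0.2 + 0.244
d = 0.444 m

0.444


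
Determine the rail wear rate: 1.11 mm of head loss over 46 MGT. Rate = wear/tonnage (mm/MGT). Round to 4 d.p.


Wear rate = total wear / cumulative tonnage
Rate = 1.11 / 46
Rate = 0.0241 mm/MGT

0.0241


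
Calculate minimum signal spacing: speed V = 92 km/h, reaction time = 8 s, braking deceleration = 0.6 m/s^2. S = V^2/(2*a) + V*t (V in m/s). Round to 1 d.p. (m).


V = 92 / 3.6 = 25.5556 m/s
Braking distance = 25.5556^2 / (2*0.6) = 544.2387 m
Sighting distance = 25.5556 * 8 = 204.4444 m
S = 544.2387 + 204.4444 = 748.7 m

748.7


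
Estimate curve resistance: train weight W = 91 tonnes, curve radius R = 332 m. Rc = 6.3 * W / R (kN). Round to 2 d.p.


Rc = 6.3 * W / R
Rc = 6.3 * 91 / 332
Rc = 573.3 / 332
Rc = 1.73 kN

1.73


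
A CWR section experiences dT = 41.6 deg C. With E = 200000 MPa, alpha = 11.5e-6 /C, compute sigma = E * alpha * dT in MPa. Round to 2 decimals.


sigma = E * alpha * dT
sigma = 200000 * 11.5e-6 * 41.6
sigma = 2.3 * 41.6
sigma = 95.68 MPa

95.68


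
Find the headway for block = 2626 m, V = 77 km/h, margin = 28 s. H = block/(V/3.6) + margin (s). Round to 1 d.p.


V = 77 / 3.6 = 21.3889 m/s
Block traversal time = 2626 / 21.3889 = 122.774 s
Headway = 122.774 + 28
Headway = 150.8 s

150.8


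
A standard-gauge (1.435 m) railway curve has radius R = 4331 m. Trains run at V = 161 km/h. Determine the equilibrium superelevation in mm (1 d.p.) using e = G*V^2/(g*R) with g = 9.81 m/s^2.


Convert speed: V = 161 / 3.6 = 44.7222 m/s
Apply formula: e = 1.435 * 44.7222^2 / (9.81 * 4331)
e = 1.435 * 2000.0772 / 42487.11
e = 0.067553 m = 67.6 mm

67.6


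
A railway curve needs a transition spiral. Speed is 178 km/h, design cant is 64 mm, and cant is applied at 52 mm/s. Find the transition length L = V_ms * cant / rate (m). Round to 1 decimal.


Convert speed: V = 178 / 3.6 = 49.4444 m/s
L = 49.4444 * 64 / 52
L = 3164.4444 / 52
L = 60.9 m

60.9


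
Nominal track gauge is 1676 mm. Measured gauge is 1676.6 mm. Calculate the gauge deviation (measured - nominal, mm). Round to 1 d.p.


Deviation = measured - nominal
Deviation = 1676.6 - 1676
Deviation = 0.6 mm

0.6


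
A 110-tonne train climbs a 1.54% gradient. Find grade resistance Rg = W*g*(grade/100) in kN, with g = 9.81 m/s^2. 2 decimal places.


Rg = W * 9.81 * grade / 100
Rg = 110 * 9.81 * 1.54 / 100
Rg = 1079.1 * 0.0154
Rg = 16.62 kN

16.62


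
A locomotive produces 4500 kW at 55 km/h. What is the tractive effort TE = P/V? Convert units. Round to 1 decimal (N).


Convert: P = 4500 kW = 4500000 W
V = 55 / 3.6 = 15.2778 m/s
TE = 4500000 / 15.2778
TE = 294545.5 N

294545.5


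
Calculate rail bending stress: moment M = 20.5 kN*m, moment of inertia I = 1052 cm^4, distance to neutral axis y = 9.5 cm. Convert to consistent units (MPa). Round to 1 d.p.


Convert units:
M = 20.5 kN*m = 20500000 N*mm
y = 9.5 cm = 95 mm
I = 1052 cm^4 = 10520000 mm^4
sigma = 20500000 * 95 / 10520000
sigma = 185.1 MPa

185.1


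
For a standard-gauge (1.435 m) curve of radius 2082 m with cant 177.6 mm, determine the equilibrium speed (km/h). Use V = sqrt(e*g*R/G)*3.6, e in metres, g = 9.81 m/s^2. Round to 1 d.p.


Convert cant: e = 177.6 mm = 0.1776 m
V_ms = sqrt(0.1776 * 9.81 * 2082 / 1.435)
V_ms = sqrt(2527.788845) = 50.2771 m/s
V = 50.2771 * 3.6 = 181.0 km/h

181.0


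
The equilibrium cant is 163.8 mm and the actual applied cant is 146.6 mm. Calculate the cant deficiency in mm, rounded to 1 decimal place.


Cant deficiency = equilibrium cant - actual cant
CD = 163.8 - 146.6
CD = 17.2 mm

17.2


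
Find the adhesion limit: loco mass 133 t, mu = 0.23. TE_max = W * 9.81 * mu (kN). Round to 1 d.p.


TE_max = W * g * mu
TE_max = 133 * 9.81 * 0.23
TE_max = 1304.73 * 0.23
TE_max = 300.1 kN

300.1


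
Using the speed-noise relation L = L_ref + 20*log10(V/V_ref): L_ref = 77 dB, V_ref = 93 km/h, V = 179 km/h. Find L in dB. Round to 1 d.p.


V/V_ref = 179 / 93 = 1.924731
log10(1.924731) = 0.28437
20 * 0.28437 = 5.6874
L = 77 + 5.6874 = 82.7 dB

82.7


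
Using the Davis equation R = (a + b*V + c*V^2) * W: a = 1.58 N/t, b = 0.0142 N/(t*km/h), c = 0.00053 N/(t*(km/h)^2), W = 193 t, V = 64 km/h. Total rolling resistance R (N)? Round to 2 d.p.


b*V = 0.0142 * 64 = 0.9088
c*V^2 = 0.00053 * 4096 = 2.17088
R_per_t = 1.58 + 0.9088 + 2.17088 = 4.65968 N/t
R_total = 4.65968 * 193 = 899.32 N

899.32


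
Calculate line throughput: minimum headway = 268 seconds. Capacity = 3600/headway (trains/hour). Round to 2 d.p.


Capacity = 3600 / headway
Capacity = 3600 / 268
Capacity = 13.43 trains/hour

13.43


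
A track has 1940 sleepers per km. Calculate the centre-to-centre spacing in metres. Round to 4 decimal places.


Spacing = 1000 m / number of sleepers
Spacing = 1000 / 1940
Spacing = 0.5155 m

0.5155


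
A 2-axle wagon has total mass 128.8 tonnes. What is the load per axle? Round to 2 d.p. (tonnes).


Load per axle = total weight / number of axles
Load = 128.8 / 2
Load = 64.40 tonnes

64.40


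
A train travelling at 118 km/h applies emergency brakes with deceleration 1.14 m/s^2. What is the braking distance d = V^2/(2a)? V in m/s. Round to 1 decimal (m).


Convert speed: V = 118 / 3.6 = 32.7778 m/s
V^2 = 1074.3827
d = 1074.3827 / (2 * 1.14)
d = 1074.3827 / 2.28
d = 471.2 m

471.2


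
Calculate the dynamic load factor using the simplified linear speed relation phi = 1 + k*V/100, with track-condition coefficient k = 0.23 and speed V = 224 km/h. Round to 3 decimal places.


phi = 1 + k * V / 100
phi = 1 + 0.23 * 224 / 100
phi = 1 + 0.5152
phi = 1.515

1.515


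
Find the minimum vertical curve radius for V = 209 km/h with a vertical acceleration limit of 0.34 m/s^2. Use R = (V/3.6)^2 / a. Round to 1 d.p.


Convert speed: V = 209 / 3.6 = 58.0556 m/s
V^2 = 3370.4475 m^2/s^2
R_v = 3370.4475 / 0.34
R_v = 9913.1 m

9913.1


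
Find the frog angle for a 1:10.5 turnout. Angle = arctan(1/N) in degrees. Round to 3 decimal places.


1/N = 1/10.5 = 0.095238
angle = arctan(0.095238) = 0.094952 rad
angle = 0.094952 * 180/pi = 5.440 degrees

5.440


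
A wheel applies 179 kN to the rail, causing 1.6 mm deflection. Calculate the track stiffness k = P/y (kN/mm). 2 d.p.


Track stiffness k = P / y
k = 179 / 1.6
k = 111.88 kN/mm

111.88


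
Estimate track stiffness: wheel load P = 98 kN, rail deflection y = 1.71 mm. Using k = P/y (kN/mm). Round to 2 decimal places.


Track stiffness k = P / y
k = 98 / 1.71
k = 57.31 kN/mm

57.31


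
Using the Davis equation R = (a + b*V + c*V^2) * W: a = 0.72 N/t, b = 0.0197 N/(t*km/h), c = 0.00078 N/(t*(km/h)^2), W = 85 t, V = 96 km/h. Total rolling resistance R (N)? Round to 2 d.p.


b*V = 0.0197 * 96 = 1.8912
c*V^2 = 0.00078 * 9216 = 7.18848
R_per_t = 0.72 + 1.8912 + 7.18848 = 9.79968 N/t
R_total = 9.79968 * 85 = 832.97 N

832.97


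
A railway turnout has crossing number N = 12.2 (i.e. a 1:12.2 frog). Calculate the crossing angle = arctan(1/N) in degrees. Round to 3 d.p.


1/N = 1/12.2 = 0.081967
angle = arctan(0.081967) = 0.081784 rad
angle = 0.081784 * 180/pi = 4.686 degrees

4.686


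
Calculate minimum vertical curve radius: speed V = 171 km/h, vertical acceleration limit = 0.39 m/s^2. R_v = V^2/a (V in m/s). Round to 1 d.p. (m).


Convert speed: V = 171 / 3.6 = 47.5 m/s
V^2 = 2256.25 m^2/s^2
R_v = 2256.25 / 0.39
R_v = 5785.3 m

5785.3


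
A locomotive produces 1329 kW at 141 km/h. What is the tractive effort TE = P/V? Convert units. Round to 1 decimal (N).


Convert: P = 1329 kW = 1329000 W
V = 141 / 3.6 = 39.1667 m/s
TE = 1329000 / 39.1667
TE = 33931.9 N

33931.9


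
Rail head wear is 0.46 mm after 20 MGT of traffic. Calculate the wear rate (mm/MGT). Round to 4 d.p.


Wear rate = total wear / cumulative tonnage
Rate = 0.46 / 20
Rate = 0.0230 mm/MGT

0.0230


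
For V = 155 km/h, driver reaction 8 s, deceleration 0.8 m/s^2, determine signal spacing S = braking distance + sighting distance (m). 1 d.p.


V = 155 / 3.6 = 43.0556 m/s
Braking distance = 43.0556^2 / (2*0.8) = 1158.613 m
Sighting distance = 43.0556 * 8 = 344.4444 m
S = 1158.613 + 344.4444 = 1503.1 m

1503.1


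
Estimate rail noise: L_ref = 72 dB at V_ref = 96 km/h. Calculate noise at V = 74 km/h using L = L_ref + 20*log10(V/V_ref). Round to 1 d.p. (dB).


V/V_ref = 74 / 96 = 0.770833
log10(0.770833) = -0.11304
20 * -0.11304 = -2.2608
L = 72 + -2.2608 = 69.7 dB

69.7


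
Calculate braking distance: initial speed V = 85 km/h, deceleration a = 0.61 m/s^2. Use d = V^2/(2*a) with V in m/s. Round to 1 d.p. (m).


Convert speed: V = 85 / 3.6 = 23.6111 m/s
V^2 = 557.4846
d = 557.4846 / (2 * 0.61)
d = 557.4846 / 1.22
d = 457.0 m

457.0


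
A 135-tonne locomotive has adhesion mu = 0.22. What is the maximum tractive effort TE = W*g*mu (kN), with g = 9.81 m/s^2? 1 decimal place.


TE_max = W * g * mu
TE_max = 135 * 9.81 * 0.22
TE_max = 1324.35 * 0.22
TE_max = 291.4 kN

291.4


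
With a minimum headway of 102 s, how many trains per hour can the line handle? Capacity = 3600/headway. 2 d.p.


Capacity = 3600 / headway
Capacity = 3600 / 102
Capacity = 35.29 trains/hour

35.29


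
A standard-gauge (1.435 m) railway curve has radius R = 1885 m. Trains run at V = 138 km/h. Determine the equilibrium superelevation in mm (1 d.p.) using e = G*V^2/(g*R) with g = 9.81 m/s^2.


Convert speed: V = 138 / 3.6 = 38.3333 m/s
Apply formula: e = 1.435 * 38.3333^2 / (9.81 * 1885)
e = 1.435 * 1469.4444 / 18491.85
e = 0.114031 m = 114.0 mm

114.0


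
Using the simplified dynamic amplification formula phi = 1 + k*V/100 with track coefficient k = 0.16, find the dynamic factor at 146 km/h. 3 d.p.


phi = 1 + k * V / 100
phi = 1 + 0.16 * 146 / 100
phi = 1 + 0.2336
phi = 1.234

1.234


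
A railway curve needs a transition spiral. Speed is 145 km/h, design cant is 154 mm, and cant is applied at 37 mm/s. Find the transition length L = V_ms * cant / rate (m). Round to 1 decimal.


Convert speed: V = 145 / 3.6 = 40.2778 m/s
L = 40.2778 * 154 / 37
L = 6202.7778 / 37
L = 167.6 m

167.6


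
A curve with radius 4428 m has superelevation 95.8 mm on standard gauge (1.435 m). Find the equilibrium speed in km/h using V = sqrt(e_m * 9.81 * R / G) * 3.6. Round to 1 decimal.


Convert cant: e = 95.8 mm = 0.0958 m
V_ms = sqrt(0.0958 * 9.81 * 4428 / 1.435)
V_ms = sqrt(2899.948114) = 53.8512 m/s
V = 53.8512 * 3.6 = 193.9 km/h

193.9


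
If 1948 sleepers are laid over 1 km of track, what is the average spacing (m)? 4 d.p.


Spacing = 1000 m / number of sleepers
Spacing = 1000 / 1948
Spacing = 0.5133 m

0.5133


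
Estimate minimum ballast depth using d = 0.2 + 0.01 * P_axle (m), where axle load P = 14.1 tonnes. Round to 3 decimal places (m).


d = 0.2 + 0.01 * 14.1
d = 0.2 + 0.141
d = 0.341 m

0.341


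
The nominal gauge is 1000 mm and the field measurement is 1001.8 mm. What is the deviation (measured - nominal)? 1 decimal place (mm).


Deviation = measured - nominal
Deviation = 1001.8 - 1000
Deviation = 1.8 mm

1.8


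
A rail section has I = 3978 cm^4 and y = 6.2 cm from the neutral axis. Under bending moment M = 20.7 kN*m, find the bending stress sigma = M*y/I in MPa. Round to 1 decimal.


Convert units:
M = 20.7 kN*m = 20700000 N*mm
y = 6.2 cm = 62 mm
I = 3978 cm^4 = 39780000 mm^4
sigma = 20700000 * 62 / 39780000
sigma = 32.3 MPa

32.3


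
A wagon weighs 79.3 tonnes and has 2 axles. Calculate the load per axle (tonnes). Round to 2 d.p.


Load per axle = total weight / number of axles
Load = 79.3 / 2
Load = 39.65 tonnes

39.65


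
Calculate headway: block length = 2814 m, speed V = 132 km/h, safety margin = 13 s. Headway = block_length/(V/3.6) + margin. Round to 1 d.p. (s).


V = 132 / 3.6 = 36.6667 m/s
Block traversal time = 2814 / 36.6667 = 76.7455 s
Headway = 76.7455 + 13
Headway = 89.7 s

89.7


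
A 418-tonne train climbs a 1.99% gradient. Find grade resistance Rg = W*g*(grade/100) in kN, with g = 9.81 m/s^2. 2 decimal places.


Rg = W * 9.81 * grade / 100
Rg = 418 * 9.81 * 1.99 / 100
Rg = 4100.58 * 0.0199
Rg = 81.60 kN

81.60


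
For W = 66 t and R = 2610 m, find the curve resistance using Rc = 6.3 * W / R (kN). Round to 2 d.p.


Rc = 6.3 * W / R
Rc = 6.3 * 66 / 2610
Rc = 415.8 / 2610
Rc = 0.16 kN

0.16


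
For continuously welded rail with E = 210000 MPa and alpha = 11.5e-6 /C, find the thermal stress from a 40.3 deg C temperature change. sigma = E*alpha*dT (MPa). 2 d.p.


sigma = E * alpha * dT
sigma = 210000 * 11.5e-6 * 40.3
sigma = 2.415 * 40.3
sigma = 97.32 MPa

97.32


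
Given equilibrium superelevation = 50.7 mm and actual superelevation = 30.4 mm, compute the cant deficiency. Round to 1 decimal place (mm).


Cant deficiency = equilibrium cant - actual cant
CD = 50.7 - 30.4
CD = 20.3 mm

20.3


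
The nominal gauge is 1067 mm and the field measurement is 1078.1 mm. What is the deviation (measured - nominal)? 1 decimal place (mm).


Deviation = measured - nominal
Deviation = 1078.1 - 1067
Deviation = 11.1 mm

11.1


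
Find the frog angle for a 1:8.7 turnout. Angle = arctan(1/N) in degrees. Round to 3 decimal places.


1/N = 1/8.7 = 0.114943
angle = arctan(0.114943) = 0.11444 rad
angle = 0.11444 * 180/pi = 6.557 degrees

6.557


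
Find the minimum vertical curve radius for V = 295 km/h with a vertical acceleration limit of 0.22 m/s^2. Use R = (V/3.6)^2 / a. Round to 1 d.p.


Convert speed: V = 295 / 3.6 = 81.9444 m/s
V^2 = 6714.892 m^2/s^2
R_v = 6714.892 / 0.22
R_v = 30522.2 m

30522.2


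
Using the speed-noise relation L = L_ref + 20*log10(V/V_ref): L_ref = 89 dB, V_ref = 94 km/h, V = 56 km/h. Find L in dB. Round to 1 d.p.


V/V_ref = 56 / 94 = 0.595745
log10(0.595745) = -0.22494
20 * -0.22494 = -4.4988
L = 89 + -4.4988 = 84.5 dB

84.5


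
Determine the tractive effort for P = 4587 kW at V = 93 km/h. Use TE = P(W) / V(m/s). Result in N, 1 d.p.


Convert: P = 4587 kW = 4587000 W
V = 93 / 3.6 = 25.8333 m/s
TE = 4587000 / 25.8333
TE = 177561.3 N

177561.3


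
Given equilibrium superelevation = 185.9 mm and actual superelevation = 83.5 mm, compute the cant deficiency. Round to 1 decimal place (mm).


Cant deficiency = equilibrium cant - actual cant
CD = 185.9 - 83.5
CD = 102.4 mm

102.4


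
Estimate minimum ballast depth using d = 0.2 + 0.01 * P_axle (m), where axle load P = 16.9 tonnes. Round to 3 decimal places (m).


d = 0.2 + 0.01 * 16.9
d = 0.2 + 0.169
d = 0.369 m

0.369


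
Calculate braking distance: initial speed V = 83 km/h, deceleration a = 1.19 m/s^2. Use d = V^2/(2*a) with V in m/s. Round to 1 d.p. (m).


Convert speed: V = 83 / 3.6 = 23.0556 m/s
V^2 = 531.5586
d = 531.5586 / (2 * 1.19)
d = 531.5586 / 2.38
d = 223.3 m

223.3


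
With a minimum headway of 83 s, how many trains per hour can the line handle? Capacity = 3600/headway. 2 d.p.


Capacity = 3600 / headway
Capacity = 3600 / 83
Capacity = 43.37 trains/hour

43.37


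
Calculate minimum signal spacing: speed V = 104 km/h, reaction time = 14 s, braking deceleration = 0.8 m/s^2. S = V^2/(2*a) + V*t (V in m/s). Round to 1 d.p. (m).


V = 104 / 3.6 = 28.8889 m/s
Braking distance = 28.8889^2 / (2*0.8) = 521.6049 m
Sighting distance = 28.8889 * 14 = 404.4444 m
S = 521.6049 + 404.4444 = 926.0 m

926.0


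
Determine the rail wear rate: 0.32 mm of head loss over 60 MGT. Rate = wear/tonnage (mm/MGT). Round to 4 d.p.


Wear rate = total wear / cumulative tonnage
Rate = 0.32 / 60
Rate = 0.0053 mm/MGT

0.0053


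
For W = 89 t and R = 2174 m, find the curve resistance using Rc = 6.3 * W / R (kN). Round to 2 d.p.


Rc = 6.3 * W / R
Rc = 6.3 * 89 / 2174
Rc = 560.7 / 2174
Rc = 0.26 kN

0.26


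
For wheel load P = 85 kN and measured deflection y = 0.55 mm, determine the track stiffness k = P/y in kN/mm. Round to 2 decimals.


Track stiffness k = P / y
k = 85 / 0.55
k = 154.55 kN/mm

154.55


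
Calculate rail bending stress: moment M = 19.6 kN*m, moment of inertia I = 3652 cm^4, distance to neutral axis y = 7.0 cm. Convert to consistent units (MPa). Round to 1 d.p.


Convert units:
M = 19.6 kN*m = 19600000 N*mm
y = 7.0 cm = 70 mm
I = 3652 cm^4 = 36520000 mm^4
sigma = 19600000 * 70 / 36520000
sigma = 37.6 MPa

37.6
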